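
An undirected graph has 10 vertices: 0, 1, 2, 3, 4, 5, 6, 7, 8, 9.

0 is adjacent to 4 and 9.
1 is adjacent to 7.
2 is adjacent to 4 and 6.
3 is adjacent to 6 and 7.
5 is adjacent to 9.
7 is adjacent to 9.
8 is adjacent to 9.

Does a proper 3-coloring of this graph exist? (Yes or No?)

Yes

The chromatic number is 3. The cycle 4-0-9-7-3-6-2-4 has odd length 7, so it cannot be 2-colored; at least 3 colors are needed.
3 colors suffice: 0=blue, 1=red, 2=blue, 3=green, 4=red, 5=blue, 6=red, 7=blue, 8=blue, 9=red.
That is already a proper 3-coloring.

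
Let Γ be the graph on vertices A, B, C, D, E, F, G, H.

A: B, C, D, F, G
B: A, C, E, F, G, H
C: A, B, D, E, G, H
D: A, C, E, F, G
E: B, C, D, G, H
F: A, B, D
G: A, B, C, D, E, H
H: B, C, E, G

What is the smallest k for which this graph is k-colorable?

B, C, E, G, H are pairwise adjacent (a clique of size 5), so at least 5 colors are needed.
A valid assignment using 5 colors: A=4, B=2, C=3, D=2, E=4, F=1, G=1, H=5. Each edge has distinct colors on its endpoints.

5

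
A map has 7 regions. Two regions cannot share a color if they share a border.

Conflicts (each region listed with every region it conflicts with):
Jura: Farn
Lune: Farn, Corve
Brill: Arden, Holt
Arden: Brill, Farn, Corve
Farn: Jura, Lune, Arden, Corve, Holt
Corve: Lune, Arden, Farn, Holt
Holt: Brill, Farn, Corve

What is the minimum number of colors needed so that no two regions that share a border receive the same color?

3

Farn, Corve, Holt pairwise conflict, so at least 3 colors are needed.
3 colors suffice: Jura=2, Lune=3, Brill=1, Arden=3, Farn=1, Corve=2, Holt=3. Each listed conflict is separated.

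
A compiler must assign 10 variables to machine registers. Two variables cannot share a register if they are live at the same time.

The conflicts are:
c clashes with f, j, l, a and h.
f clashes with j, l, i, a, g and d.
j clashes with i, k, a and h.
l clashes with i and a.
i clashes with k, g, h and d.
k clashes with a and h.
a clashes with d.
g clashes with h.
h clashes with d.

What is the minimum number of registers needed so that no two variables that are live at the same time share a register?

4

j, i, k, h all conflict with each other, so at least 4 registers are needed.
4 registers suffice: register 1 → {i, a}; register 2 → {f, h}; register 3 → {j, l, g, d}; register 4 → {c, k}. Every pair that conflicts lands in different registers.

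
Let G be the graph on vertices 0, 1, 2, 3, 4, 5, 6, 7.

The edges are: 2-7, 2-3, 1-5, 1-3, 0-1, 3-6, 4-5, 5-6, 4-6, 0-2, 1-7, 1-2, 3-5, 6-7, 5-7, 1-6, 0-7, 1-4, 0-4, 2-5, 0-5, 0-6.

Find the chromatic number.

0, 1, 5, 6, 7 are pairwise adjacent (a clique of size 5), so at least 5 colors are needed.
5 colors suffice: 0=yellow, 1=blue, 2=green, 3=yellow, 4=purple, 5=red, 6=green, 7=purple. No two adjacent vertices share a color.

5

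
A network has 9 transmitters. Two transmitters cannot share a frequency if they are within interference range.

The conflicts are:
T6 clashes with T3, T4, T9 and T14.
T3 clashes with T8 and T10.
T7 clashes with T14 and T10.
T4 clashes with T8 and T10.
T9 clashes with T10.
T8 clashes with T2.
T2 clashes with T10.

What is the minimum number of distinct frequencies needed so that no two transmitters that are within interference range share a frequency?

The cycle T3-T6-T14-T7-T10-T3 has odd length 5, so it cannot be 2-colored; at least 3 frequencies are needed.
3 frequencies suffice: T6=1, T3=2, T7=3, T4=2, T9=2, T8=1, T2=2, T14=2, T10=1. Every pair that conflicts lands in different frequencies.

3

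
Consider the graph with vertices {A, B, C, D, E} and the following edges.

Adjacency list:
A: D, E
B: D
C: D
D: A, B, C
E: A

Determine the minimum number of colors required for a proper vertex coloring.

B and D are adjacent, so at least 2 colors are needed.
2 colors suffice: color 1 → {D, E}; color 2 → {A, B, C}. No two adjacent vertices share a color.

2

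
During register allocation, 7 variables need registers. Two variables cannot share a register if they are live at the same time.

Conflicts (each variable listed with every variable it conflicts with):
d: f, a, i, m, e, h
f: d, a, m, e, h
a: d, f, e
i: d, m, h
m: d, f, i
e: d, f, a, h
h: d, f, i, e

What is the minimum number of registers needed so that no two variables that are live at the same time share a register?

4

d, f, a, e pairwise conflict, so at least 4 registers are needed.
Using 4 registers: d=1, f=2, a=4, i=2, m=3, e=3, h=4. Every pair that conflicts lands in different registers.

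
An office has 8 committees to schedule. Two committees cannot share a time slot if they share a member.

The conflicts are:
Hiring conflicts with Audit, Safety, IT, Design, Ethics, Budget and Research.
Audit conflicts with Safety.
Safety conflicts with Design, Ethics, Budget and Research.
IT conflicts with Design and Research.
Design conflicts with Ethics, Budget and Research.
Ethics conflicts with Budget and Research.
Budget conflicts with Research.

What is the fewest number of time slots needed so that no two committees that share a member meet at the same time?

6

Hiring, Safety, Design, Ethics, Budget, Research are mutually in conflict, so at least 6 time slots are needed.
Using 6 time slots: Hiring=1, Audit=2, Safety=3, IT=3, Design=4, Ethics=5, Budget=6, Research=2. Every pair that conflicts lands in different time slots.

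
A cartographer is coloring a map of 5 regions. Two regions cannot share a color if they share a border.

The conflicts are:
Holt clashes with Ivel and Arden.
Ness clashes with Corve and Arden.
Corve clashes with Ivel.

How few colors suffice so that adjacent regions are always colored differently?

The cycle Ivel-Holt-Arden-Ness-Corve-Ivel has odd length 5, so it cannot be 2-colored; at least 3 colors are needed.
3 colors suffice: color 1 → {Ivel, Arden}; color 2 → {Holt, Ness}; color 3 → {Corve}. Every pair that conflicts lands in different colors.

3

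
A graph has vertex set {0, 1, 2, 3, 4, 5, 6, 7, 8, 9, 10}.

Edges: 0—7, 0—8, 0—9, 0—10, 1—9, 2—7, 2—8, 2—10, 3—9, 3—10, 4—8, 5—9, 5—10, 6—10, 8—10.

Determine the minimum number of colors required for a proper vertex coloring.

3

0, 8, 10 form a triangle, so at least 3 colors are needed.
3 colors suffice: color a → {4, 7, 9, 10}; color b → {1, 3, 5, 6, 8}; color c → {0, 2}. Each edge has distinct colors on its endpoints.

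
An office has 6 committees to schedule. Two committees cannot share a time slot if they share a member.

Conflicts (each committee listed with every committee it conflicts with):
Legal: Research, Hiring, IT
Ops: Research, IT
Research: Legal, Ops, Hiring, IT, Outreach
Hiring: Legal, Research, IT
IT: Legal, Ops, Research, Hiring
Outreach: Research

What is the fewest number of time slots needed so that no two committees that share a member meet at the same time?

Legal, Research, Hiring, IT are mutually in conflict, so at least 4 time slots are needed.
Using 4 time slots: Legal=4, Ops=3, Research=1, Hiring=3, IT=2, Outreach=2. Each listed conflict is separated.

4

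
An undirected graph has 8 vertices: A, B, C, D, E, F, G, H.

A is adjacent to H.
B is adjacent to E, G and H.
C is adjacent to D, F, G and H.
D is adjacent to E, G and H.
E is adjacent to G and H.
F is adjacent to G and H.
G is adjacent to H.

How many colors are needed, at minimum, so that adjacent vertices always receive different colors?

C, F, G, H are pairwise adjacent (a clique of size 4), so at least 4 colors are needed.
One proper 4-coloring: A=2, B=4, C=3, D=4, E=3, F=4, G=2, H=1. No two adjacent vertices share a color.

4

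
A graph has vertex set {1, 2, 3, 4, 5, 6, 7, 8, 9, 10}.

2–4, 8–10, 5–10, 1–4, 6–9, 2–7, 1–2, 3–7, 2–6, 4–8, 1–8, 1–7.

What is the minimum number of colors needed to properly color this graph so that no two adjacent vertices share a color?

3

1, 2, 7 are mutually adjacent, so at least 3 colors are needed.
3 colors suffice: color a → {2, 3, 5, 8, 9}; color b → {1, 6, 10}; color c → {4, 7}. No two adjacent vertices share a color.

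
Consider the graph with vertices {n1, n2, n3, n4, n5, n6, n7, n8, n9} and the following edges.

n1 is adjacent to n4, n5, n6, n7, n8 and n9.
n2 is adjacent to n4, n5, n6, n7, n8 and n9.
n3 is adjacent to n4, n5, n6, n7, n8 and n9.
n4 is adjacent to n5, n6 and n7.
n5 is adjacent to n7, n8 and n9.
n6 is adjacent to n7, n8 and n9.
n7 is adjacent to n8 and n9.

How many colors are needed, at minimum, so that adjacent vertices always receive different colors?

4

n3, n4, n5, n7 are pairwise adjacent (a clique of size 4), so at least 4 colors are needed.
4 colors suffice: n1=3, n2=3, n3=3, n4=4, n5=2, n6=2, n7=1, n8=4, n9=4. Each edge has distinct colors on its endpoints.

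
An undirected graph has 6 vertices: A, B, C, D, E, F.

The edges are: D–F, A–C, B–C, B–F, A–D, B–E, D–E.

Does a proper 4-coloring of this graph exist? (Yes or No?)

Yes

The chromatic number is 3. The cycle C-B-F-D-A-C has odd length 5, so it cannot be 2-colored; at least 3 colors are needed.
3 colors suffice: color red → {B, D}; color blue → {C, E, F}; color green → {A}.
Since 4 ≥ 3, a proper 4-coloring certainly exists.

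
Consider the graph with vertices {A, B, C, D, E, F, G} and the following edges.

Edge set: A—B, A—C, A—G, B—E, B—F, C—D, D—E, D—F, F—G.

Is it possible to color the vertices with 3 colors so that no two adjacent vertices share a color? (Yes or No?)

The chromatic number is 3. The cycle C-A-G-F-D-C has odd length 5, so it cannot be 2-colored; at least 3 colors are needed.
A valid assignment using 3 colors: A=blue, B=red, C=green, D=red, E=blue, F=blue, G=red.
That is already a proper 3-coloring.

Yes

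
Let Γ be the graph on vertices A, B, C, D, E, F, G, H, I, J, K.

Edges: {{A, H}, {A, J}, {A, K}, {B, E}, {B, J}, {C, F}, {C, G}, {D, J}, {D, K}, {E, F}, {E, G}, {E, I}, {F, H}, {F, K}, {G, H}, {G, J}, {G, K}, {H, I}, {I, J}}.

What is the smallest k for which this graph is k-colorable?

E and I are adjacent, so at least 2 colors are needed.
2 colors suffice: color 1 → {A, B, D, F, G, I}; color 2 → {C, E, H, J, K}. No two adjacent vertices share a color.

2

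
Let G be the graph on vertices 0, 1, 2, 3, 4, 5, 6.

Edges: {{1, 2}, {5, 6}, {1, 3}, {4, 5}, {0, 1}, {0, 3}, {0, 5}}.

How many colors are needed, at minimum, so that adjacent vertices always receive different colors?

0, 1, 3 are pairwise adjacent, so at least 3 colors are needed.
One proper 3-coloring: 0=a, 1=b, 2=a, 3=c, 4=a, 5=b, 6=a. Each edge has distinct colors on its endpoints.

3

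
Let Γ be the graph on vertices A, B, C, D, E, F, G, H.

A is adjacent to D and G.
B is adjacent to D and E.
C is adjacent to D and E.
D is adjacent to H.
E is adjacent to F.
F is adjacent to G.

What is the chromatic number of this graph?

2

B and E are adjacent, so at least 2 colors are needed.
2 colors suffice: color red → {D, E, G}; color blue → {A, B, C, F, H}. Each edge has distinct colors on its endpoints.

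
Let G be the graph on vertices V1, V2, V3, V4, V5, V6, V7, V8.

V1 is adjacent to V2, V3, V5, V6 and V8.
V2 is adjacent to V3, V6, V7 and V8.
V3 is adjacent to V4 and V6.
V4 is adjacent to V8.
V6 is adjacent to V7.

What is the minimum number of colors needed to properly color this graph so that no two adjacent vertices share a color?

4

V1, V2, V3, V6 form a clique, so at least 4 colors are needed.
4 colors suffice: color 1 → {V1, V4, V7}; color 2 → {V2, V5}; color 3 → {V6, V8}; color 4 → {V3}. No two adjacent vertices share a color.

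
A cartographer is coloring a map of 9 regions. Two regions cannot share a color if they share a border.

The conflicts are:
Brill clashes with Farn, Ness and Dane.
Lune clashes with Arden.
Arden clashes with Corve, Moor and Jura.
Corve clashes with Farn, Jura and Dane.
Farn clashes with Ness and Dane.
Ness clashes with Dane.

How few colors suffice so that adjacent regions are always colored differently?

4

Brill, Farn, Ness, Dane pairwise conflict, so at least 4 colors are needed.
4 colors suffice: color 1 → {Arden, Farn}; color 2 → {Brill, Lune, Corve, Moor}; color 3 → {Jura, Dane}; color 4 → {Ness}. Each listed conflict is separated.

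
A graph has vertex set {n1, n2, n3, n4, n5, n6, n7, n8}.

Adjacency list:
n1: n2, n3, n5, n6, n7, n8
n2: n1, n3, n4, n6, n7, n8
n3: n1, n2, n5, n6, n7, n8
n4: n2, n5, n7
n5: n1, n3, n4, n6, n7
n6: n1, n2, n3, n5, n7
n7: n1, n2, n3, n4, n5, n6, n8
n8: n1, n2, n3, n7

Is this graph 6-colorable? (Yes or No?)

Yes

The chromatic number is 5. n1, n2, n3, n7, n8 are pairwise adjacent (a clique of size 5), so at least 5 colors are needed.
5 colors suffice: color 1 → {n7}; color 2 → {n1, n4}; color 3 → {n2, n5}; color 4 → {n3}; color 5 → {n6, n8}.
Since 6 ≥ 5, a proper 6-coloring certainly exists.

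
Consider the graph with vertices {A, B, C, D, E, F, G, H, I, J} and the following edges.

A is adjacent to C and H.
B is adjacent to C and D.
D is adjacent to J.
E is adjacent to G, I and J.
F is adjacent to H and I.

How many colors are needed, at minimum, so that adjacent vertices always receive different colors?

The cycle E-I-F-H-A-C-B-D-J-E has odd length 9, so it cannot be 2-colored; at least 3 colors are needed.
3 colors suffice: color red → {A, D, E, F}; color blue → {C, G, H, I, J}; color green → {B}. Each edge has distinct colors on its endpoints.

3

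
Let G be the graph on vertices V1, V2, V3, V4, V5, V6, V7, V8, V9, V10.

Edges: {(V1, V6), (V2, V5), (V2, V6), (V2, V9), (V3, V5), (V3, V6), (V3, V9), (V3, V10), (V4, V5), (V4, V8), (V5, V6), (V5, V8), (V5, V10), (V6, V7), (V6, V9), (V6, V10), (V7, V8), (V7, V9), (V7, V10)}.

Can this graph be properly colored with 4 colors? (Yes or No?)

Yes

The chromatic number is 4. V3, V5, V6, V10 form a clique, so at least 4 colors are needed.
One proper 4-coloring: V1=2, V2=4, V3=4, V4=3, V5=2, V6=1, V7=2, V8=1, V9=3, V10=3.
That is already a proper 4-coloring.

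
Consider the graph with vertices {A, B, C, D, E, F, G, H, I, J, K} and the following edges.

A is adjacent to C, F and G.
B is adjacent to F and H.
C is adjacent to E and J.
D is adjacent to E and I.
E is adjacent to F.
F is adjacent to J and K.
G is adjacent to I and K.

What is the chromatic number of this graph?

2

B and H are adjacent, so at least 2 colors are needed.
A valid assignment using 2 colors: A=2, B=2, C=1, D=1, E=2, F=1, G=1, H=1, I=2, J=2, K=2. Each edge has distinct colors on its endpoints.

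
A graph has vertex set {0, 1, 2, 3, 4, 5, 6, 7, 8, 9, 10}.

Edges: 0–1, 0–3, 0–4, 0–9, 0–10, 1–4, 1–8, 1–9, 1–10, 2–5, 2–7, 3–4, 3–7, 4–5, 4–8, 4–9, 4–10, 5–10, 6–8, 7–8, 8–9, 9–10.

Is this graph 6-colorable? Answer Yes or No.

Yes

The chromatic number is 5. 0, 1, 4, 9, 10 are pairwise adjacent (a clique of size 5), so at least 5 colors are needed.
One proper 5-coloring: 0=e, 1=d, 2=c, 3=b, 4=a, 5=b, 6=a, 7=a, 8=c, 9=b, 10=c.
Since 6 ≥ 5, a proper 6-coloring certainly exists.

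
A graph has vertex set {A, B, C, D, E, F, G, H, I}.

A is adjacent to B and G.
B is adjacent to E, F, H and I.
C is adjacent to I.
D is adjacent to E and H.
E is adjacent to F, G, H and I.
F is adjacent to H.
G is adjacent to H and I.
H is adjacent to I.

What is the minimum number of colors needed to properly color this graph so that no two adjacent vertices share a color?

4

E, G, H, I form a clique, so at least 4 colors are needed.
4 colors suffice: color 1 → {A, C, E}; color 2 → {H}; color 3 → {D, F, I}; color 4 → {B, G}. Each edge has distinct colors on its endpoints.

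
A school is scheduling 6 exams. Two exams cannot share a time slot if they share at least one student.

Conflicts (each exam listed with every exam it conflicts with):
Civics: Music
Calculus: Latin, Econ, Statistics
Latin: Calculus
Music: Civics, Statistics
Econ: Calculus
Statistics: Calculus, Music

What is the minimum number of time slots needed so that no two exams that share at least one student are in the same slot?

2

Civics and Music conflict, so at least 2 time slots are needed.
2 time slots suffice: time slot 1 → {Calculus, Music}; time slot 2 → {Civics, Latin, Econ, Statistics}. Each listed conflict is separated.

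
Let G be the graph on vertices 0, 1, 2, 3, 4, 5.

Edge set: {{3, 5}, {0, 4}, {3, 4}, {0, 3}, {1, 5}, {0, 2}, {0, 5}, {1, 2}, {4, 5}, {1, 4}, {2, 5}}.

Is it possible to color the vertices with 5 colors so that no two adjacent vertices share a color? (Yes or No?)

The chromatic number is 4. 0, 3, 4, 5 are pairwise adjacent (a clique of size 4), so at least 4 colors are needed.
4 colors suffice: color red → {5}; color blue → {0, 1}; color green → {2, 4}; color yellow → {3}.
Since 5 ≥ 4, a proper 5-coloring certainly exists.

Yes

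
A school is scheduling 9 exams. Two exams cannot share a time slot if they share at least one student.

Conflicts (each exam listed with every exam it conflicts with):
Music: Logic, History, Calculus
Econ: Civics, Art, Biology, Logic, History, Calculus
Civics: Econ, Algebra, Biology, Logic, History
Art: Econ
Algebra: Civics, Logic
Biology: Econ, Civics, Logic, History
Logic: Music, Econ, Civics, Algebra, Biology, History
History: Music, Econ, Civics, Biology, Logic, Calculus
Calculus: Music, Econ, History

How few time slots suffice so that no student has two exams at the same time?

Econ, Civics, Biology, Logic, History all conflict with each other, so at least 5 time slots are needed.
5 time slots suffice: Music=2, Econ=2, Civics=4, Art=1, Algebra=1, Biology=5, Logic=3, History=1, Calculus=3. Every pair that conflicts lands in different time slots.

5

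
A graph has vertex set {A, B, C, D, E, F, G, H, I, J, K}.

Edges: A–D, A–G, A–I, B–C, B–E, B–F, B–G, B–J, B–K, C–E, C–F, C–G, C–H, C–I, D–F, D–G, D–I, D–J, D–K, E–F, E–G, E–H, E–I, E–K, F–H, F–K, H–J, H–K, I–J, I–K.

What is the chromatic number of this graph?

4

B, C, E, G are mutually adjacent (a clique of size 4), so at least 4 colors are needed.
A valid assignment using 4 colors: A=blue, B=yellow, C=blue, D=red, E=red, F=green, G=green, H=yellow, I=green, J=blue, K=blue. No two adjacent vertices share a color.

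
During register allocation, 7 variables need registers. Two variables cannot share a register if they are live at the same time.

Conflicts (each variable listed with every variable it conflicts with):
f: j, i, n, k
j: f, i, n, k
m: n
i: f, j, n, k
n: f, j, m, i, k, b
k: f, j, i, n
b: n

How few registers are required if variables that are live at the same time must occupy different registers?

5

f, j, i, n, k are mutually in conflict, so at least 5 registers are needed.
5 registers suffice: f=2, j=5, m=2, i=4, n=1, k=3, b=2. No two conflicting variables share a register.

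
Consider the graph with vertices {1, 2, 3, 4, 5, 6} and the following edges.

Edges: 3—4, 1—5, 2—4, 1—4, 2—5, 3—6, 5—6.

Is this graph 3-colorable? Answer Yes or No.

Yes

The chromatic number is 3. The cycle 6-3-4-1-5-6 has odd length 5, so it cannot be 2-colored; at least 3 colors are needed.
3 colors suffice: color a → {4, 5}; color b → {1, 2, 3}; color c → {6}.
That is already a proper 3-coloring.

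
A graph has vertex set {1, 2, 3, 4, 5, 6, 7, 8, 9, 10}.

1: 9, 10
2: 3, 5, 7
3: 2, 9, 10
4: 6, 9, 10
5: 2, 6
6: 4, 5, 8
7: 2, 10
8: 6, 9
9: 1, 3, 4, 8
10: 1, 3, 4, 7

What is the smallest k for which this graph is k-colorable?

2

1 and 10 are adjacent, so at least 2 colors are needed.
2 colors suffice: color red → {2, 6, 9, 10}; color blue → {1, 3, 4, 5, 7, 8}. Every edge joins two different colors.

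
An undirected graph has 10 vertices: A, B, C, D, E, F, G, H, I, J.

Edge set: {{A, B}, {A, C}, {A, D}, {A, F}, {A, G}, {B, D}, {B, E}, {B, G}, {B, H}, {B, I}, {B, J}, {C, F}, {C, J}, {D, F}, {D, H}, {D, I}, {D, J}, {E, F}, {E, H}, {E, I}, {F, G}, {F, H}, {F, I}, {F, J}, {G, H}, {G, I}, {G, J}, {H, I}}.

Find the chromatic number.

B, D, H, I are pairwise adjacent (a clique of size 4), so at least 4 colors are needed.
One proper 4-coloring: A=green, B=red, C=blue, D=blue, E=blue, F=red, G=blue, H=green, I=yellow, J=green. No two adjacent vertices share a color.

4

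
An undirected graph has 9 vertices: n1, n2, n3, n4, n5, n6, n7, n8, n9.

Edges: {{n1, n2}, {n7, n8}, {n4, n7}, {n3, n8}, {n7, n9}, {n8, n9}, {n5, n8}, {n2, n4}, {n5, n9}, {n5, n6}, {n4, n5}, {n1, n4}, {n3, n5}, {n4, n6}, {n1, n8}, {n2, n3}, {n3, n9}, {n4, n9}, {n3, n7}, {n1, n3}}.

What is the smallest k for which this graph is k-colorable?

4

n3, n5, n8, n9 form a clique, so at least 4 colors are needed.
4 colors suffice: color 1 → {n3, n4}; color 2 → {n1, n5, n7}; color 3 → {n2, n6, n8}; color 4 → {n9}. Every edge joins two different colors.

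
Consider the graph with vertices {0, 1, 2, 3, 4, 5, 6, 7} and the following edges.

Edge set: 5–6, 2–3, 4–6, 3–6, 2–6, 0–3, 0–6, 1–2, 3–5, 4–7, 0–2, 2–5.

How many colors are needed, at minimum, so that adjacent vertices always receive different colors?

2, 3, 5, 6 are mutually adjacent (a clique of size 4), so at least 4 colors are needed.
4 colors suffice: color red → {1, 6, 7}; color blue → {2, 4}; color green → {3}; color yellow → {0, 5}. Every edge joins two different colors.

4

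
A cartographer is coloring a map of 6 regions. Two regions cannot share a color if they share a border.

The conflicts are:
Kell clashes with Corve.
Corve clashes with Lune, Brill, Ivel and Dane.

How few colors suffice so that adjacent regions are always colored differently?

Corve and Lune conflict, so at least 2 colors are needed.
2 colors suffice: Kell=2, Corve=1, Lune=2, Brill=2, Ivel=2, Dane=2. Each listed conflict is separated.

2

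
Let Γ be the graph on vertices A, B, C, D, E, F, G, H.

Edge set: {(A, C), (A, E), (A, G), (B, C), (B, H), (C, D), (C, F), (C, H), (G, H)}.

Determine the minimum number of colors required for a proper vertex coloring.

3

B, C, H are pairwise adjacent, so at least 3 colors are needed.
3 colors suffice: color 1 → {C, E, G}; color 2 → {A, D, F, H}; color 3 → {B}. Every edge joins two different colors.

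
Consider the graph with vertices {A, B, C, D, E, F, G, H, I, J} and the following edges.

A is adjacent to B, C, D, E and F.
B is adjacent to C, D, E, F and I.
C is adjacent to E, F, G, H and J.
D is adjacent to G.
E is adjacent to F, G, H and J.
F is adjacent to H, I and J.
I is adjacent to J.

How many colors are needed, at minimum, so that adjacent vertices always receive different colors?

5

A, B, C, E, F form a clique, so at least 5 colors are needed.
5 colors suffice: A=5, B=4, C=1, D=1, E=3, F=2, G=2, H=4, I=1, J=4. No two adjacent vertices share a color.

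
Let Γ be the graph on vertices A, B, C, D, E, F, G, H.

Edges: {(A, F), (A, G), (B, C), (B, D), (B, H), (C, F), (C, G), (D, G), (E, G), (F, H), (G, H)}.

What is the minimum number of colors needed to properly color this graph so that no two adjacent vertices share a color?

2

E and G are adjacent, so at least 2 colors are needed.
A valid assignment using 2 colors: A=blue, B=red, C=blue, D=blue, E=blue, F=red, G=red, H=blue. Each edge has distinct colors on its endpoints.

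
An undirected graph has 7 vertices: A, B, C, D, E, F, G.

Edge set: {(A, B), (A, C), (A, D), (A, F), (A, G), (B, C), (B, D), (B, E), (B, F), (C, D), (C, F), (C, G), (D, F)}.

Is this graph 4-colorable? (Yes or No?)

A, B, C, D, F are mutually adjacent (a clique of size 5), so at least 5 colors are needed.
So 4 colors are not enough.

No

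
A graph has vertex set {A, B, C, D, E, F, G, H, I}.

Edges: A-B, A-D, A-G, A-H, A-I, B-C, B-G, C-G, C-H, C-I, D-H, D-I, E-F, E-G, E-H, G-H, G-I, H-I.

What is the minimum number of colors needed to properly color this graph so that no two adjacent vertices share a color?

4

C, G, H, I are pairwise adjacent (a clique of size 4), so at least 4 colors are needed.
4 colors suffice: color red → {D, F, G}; color blue → {B, H}; color green → {E, I}; color yellow → {A, C}. Every edge joins two different colors.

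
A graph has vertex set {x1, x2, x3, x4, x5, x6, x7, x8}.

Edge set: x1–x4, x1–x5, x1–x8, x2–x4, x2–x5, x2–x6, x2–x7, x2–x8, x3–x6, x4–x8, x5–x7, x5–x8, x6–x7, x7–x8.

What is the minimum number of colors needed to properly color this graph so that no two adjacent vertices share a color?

x2, x5, x7, x8 are pairwise adjacent (a clique of size 4), so at least 4 colors are needed.
4 colors suffice: color 1 → {x1, x2, x3}; color 2 → {x6, x8}; color 3 → {x4, x7}; color 4 → {x5}. Every edge joins two different colors.

4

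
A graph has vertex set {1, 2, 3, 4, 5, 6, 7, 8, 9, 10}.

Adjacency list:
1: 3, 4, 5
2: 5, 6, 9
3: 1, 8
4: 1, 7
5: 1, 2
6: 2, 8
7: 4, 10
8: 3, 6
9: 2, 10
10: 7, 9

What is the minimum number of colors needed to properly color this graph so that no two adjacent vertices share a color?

The cycle 9-2-5-1-4-7-10-9 has odd length 7, so it cannot be 2-colored; at least 3 colors are needed.
3 colors suffice: color a → {1, 2, 7, 8}; color b → {3, 4, 5, 6, 9}; color c → {10}. No two adjacent vertices share a color.

3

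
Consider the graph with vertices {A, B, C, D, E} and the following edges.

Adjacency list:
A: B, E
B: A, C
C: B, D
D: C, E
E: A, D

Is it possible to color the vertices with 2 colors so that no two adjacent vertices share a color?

No

The cycle D-E-A-B-C-D has odd length 5, so it cannot be 2-colored; at least 3 colors are needed.
So 2 colors are not enough.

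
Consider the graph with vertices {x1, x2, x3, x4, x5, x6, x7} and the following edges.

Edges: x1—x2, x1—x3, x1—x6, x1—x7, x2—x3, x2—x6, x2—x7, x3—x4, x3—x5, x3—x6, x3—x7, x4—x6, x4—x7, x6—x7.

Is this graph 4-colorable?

x1, x2, x3, x6, x7 form a clique, so at least 5 colors are needed.
So 4 colors are not enough.

No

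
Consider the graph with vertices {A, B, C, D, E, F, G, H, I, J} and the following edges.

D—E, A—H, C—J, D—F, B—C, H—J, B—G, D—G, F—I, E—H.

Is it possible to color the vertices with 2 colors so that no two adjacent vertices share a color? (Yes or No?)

The cycle D-G-B-C-J-H-E-D has odd length 7, so it cannot be 2-colored; at least 3 colors are needed.
So 2 colors are not enough.

No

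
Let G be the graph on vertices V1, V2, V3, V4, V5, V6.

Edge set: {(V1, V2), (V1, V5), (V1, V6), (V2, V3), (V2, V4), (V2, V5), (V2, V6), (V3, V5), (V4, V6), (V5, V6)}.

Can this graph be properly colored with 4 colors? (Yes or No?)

Yes

The chromatic number is 4. V1, V2, V5, V6 are mutually adjacent (a clique of size 4), so at least 4 colors are needed.
A valid assignment using 4 colors: V1=yellow, V2=red, V3=green, V4=blue, V5=blue, V6=green.
That is already a proper 4-coloring.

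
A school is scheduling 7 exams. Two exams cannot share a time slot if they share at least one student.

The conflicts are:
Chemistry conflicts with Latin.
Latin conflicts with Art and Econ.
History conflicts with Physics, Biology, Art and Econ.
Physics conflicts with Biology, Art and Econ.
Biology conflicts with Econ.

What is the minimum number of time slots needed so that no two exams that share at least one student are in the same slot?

4

History, Physics, Biology, Econ are mutually in conflict, so at least 4 time slots are needed.
Using 4 time slots: Chemistry=2, Latin=1, History=1, Physics=3, Biology=4, Art=2, Econ=2. Every pair that conflicts lands in different time slots.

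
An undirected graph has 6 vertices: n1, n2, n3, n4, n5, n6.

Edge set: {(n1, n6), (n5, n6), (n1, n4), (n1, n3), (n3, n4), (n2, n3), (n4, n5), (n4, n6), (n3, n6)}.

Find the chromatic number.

n1, n3, n4, n6 are pairwise adjacent (a clique of size 4), so at least 4 colors are needed.
4 colors suffice: n1=Y, n2=R, n3=B, n4=G, n5=B, n6=R. No two adjacent vertices share a color.

4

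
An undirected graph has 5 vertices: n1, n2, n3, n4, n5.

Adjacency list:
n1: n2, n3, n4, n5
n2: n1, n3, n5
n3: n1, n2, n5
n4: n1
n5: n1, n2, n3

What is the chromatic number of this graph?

4

n1, n2, n3, n5 form a clique, so at least 4 colors are needed.
4 colors suffice: color 1 → {n1}; color 2 → {n3, n4}; color 3 → {n2}; color 4 → {n5}. Every edge joins two different colors.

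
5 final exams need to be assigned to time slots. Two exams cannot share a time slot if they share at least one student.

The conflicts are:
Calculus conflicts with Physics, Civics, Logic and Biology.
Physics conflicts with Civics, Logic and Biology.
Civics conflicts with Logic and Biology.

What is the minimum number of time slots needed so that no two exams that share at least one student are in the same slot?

4

Calculus, Physics, Civics, Logic pairwise conflict, so at least 4 time slots are needed.
4 time slots suffice: time slot 1 → {Calculus}; time slot 2 → {Civics}; time slot 3 → {Physics}; time slot 4 → {Logic, Biology}. Every pair that conflicts lands in different time slots.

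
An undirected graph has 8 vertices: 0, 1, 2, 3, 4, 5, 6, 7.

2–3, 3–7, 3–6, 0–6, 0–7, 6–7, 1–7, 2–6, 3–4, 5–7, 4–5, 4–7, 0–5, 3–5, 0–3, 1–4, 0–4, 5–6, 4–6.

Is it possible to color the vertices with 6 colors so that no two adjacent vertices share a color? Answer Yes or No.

Yes

The chromatic number is 6. 0, 3, 4, 5, 6, 7 are pairwise adjacent (a clique of size 6), so at least 6 colors are needed.
A valid assignment using 6 colors: 0=orange, 1=green, 2=red, 3=green, 4=red, 5=purple, 6=yellow, 7=blue.
That is already a proper 6-coloring.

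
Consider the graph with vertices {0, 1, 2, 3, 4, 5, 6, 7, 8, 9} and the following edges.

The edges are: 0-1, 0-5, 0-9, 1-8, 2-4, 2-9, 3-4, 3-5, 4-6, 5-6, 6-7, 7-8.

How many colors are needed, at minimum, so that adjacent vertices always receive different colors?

0 and 5 are adjacent, so at least 2 colors are needed.
A valid assignment using 2 colors: 0=blue, 1=red, 2=blue, 3=blue, 4=red, 5=red, 6=blue, 7=red, 8=blue, 9=red. Every edge joins two different colors.

2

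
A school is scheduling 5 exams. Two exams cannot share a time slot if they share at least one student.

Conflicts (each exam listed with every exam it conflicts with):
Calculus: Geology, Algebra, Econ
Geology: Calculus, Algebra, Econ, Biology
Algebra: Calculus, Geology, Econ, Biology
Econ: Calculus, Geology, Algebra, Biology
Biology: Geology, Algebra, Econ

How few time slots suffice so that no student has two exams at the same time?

Geology, Algebra, Econ, Biology pairwise conflict, so at least 4 time slots are needed.
Using 4 time slots: Calculus=4, Geology=3, Algebra=2, Econ=1, Biology=4. No two conflicting exams share a time slot.

4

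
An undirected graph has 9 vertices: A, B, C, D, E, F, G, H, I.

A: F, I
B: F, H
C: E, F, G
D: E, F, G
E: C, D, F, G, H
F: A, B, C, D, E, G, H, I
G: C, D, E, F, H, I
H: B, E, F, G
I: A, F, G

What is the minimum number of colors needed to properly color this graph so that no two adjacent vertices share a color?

4

C, E, F, G form a clique, so at least 4 colors are needed.
4 colors suffice: color 1 → {F}; color 2 → {A, B, G}; color 3 → {E, I}; color 4 → {C, D, H}. Each edge has distinct colors on its endpoints.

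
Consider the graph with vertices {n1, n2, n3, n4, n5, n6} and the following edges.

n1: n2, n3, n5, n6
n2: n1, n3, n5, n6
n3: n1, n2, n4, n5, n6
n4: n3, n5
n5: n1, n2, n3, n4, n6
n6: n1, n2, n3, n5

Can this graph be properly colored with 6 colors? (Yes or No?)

The chromatic number is 5. n1, n2, n3, n5, n6 are mutually adjacent (a clique of size 5), so at least 5 colors are needed.
5 colors suffice: color 1 → {n3}; color 2 → {n5}; color 3 → {n2, n4}; color 4 → {n1}; color 5 → {n6}.
Since 6 ≥ 5, a proper 6-coloring certainly exists.

Yes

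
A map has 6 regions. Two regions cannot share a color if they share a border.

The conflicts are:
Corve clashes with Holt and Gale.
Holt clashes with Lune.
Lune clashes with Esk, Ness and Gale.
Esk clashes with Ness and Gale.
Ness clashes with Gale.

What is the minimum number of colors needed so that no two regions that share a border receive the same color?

Lune, Esk, Ness, Gale pairwise conflict, so at least 4 colors are needed.
4 colors suffice: color 1 → {Holt, Gale}; color 2 → {Corve, Lune}; color 3 → {Ness}; color 4 → {Esk}. No two conflicting regions share a color.

4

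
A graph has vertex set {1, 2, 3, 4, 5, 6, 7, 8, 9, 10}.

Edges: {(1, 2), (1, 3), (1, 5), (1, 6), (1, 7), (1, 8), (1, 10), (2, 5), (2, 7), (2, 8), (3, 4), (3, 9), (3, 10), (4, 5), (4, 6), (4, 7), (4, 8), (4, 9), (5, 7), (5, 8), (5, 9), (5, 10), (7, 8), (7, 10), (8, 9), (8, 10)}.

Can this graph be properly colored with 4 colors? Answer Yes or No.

1, 2, 5, 7, 8 form a clique, so at least 5 colors are needed.
So 4 colors are not enough.

No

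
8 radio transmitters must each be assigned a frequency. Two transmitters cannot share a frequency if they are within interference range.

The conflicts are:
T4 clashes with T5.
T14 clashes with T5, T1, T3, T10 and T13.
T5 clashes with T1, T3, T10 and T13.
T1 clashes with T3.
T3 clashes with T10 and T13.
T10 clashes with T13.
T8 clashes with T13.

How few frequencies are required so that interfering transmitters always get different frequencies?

T14, T5, T3, T10, T13 are mutually in conflict, so at least 5 frequencies are needed.
5 frequencies suffice: frequency 1 → {T5, T8}; frequency 2 → {T4, T14}; frequency 3 → {T1, T13}; frequency 4 → {T3}; frequency 5 → {T10}. Each listed conflict is separated.

5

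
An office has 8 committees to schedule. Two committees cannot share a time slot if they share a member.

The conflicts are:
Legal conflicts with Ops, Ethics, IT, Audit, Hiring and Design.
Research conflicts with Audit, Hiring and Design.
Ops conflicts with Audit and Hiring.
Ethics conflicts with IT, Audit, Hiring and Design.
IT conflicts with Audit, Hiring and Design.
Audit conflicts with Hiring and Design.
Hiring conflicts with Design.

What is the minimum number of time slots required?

Legal, Ethics, IT, Audit, Hiring, Design all conflict with each other, so at least 6 time slots are needed.
Using 6 time slots: Legal=3, Research=3, Ops=4, Ethics=6, IT=5, Audit=2, Hiring=1, Design=4. No two conflicting committees share a time slot.

6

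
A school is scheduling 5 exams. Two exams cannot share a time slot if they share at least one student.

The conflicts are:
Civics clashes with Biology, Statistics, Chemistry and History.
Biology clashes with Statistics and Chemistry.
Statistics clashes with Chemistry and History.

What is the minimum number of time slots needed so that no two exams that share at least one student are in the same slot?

4

Civics, Biology, Statistics, Chemistry all conflict with each other, so at least 4 time slots are needed.
4 time slots suffice: time slot 1 → {Civics}; time slot 2 → {Statistics}; time slot 3 → {Chemistry, History}; time slot 4 → {Biology}. Each listed conflict is separated.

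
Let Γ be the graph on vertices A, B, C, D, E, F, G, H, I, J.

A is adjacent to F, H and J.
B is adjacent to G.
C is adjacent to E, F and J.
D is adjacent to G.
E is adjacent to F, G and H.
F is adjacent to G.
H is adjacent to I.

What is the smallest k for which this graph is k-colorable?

C, E, F are mutually adjacent, so at least 3 colors are needed.
3 colors suffice: color 1 → {A, B, D, E, I}; color 2 → {C, G, H}; color 3 → {F, J}. No two adjacent vertices share a color.

3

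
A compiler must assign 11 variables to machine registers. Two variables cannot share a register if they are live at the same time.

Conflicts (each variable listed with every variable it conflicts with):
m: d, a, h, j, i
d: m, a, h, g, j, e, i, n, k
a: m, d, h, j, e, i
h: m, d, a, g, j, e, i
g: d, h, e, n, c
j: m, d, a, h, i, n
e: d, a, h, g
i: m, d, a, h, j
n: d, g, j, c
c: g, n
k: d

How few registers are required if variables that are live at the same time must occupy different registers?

6

m, d, a, h, j, i pairwise conflict, so at least 6 registers are needed.
6 registers suffice: register 1 → {d, c}; register 2 → {h, n, k}; register 3 → {g, j}; register 4 → {a}; register 5 → {m, e}; register 6 → {i}. No two conflicting variables share a register.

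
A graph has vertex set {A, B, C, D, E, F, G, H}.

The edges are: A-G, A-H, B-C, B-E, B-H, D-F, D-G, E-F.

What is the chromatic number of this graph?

The cycle A-H-B-E-F-D-G-A has odd length 7, so it cannot be 2-colored; at least 3 colors are needed.
A valid assignment using 3 colors: A=2, B=1, C=2, D=2, E=2, F=1, G=1, H=3. Every edge joins two different colors.

3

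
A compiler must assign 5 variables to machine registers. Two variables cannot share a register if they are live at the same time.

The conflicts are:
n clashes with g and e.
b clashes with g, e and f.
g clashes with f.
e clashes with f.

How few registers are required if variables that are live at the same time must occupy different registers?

3

b, e, f all conflict with each other, so at least 3 registers are needed.
3 registers suffice: n=1, b=1, g=3, e=3, f=2. No two conflicting variables share a register.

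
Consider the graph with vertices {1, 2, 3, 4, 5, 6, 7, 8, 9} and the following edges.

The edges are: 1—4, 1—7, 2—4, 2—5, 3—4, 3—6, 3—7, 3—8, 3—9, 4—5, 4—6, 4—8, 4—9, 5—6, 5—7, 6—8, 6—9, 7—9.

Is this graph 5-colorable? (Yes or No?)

The chromatic number is 4. 3, 4, 6, 9 form a clique, so at least 4 colors are needed.
4 colors suffice: color red → {4, 7}; color blue → {1, 3, 5}; color green → {2, 6}; color yellow → {8, 9}.
Since 5 ≥ 4, a proper 5-coloring certainly exists.

Yes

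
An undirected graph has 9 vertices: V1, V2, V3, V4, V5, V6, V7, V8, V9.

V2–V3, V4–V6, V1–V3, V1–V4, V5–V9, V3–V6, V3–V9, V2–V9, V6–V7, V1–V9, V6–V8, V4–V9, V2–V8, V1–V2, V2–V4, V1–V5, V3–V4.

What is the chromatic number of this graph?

5

V1, V2, V3, V4, V9 form a clique, so at least 5 colors are needed.
One proper 5-coloring: V1=3, V2=4, V3=5, V4=2, V5=2, V6=1, V7=2, V8=2, V9=1. Every edge joins two different colors.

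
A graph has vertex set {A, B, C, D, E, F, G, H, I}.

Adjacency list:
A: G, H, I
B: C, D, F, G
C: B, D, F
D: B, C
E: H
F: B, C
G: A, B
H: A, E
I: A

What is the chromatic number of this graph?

B, C, F are pairwise adjacent, so at least 3 colors are needed.
One proper 3-coloring: A=red, B=red, C=blue, D=green, E=red, F=green, G=blue, H=blue, I=blue. Every edge joins two different colors.

3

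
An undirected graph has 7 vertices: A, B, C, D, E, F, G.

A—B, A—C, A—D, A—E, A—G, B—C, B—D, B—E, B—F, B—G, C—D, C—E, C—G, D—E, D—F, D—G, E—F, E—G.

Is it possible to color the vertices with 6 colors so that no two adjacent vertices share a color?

Yes

The chromatic number is 6. A, B, C, D, E, G are pairwise adjacent (a clique of size 6), so at least 6 colors are needed.
A valid assignment using 6 colors: A=4, B=1, C=5, D=2, E=3, F=4, G=6.
That is already a proper 6-coloring.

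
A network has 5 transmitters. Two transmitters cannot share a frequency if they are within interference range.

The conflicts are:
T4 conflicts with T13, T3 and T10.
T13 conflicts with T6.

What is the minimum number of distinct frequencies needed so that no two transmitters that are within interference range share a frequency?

T13 and T6 conflict, so at least 2 frequencies are needed.
Using 2 frequencies: T4=1, T13=2, T3=2, T6=1, T10=2. Every pair that conflicts lands in different frequencies.

2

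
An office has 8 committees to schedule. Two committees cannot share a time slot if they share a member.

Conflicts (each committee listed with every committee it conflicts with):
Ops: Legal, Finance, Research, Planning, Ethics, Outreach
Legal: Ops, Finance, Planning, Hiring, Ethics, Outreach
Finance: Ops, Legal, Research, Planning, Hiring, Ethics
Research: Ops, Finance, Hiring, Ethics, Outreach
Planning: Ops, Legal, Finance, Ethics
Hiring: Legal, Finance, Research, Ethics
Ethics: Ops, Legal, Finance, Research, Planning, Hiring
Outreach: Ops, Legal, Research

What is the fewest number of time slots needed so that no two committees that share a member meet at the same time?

Ops, Legal, Finance, Planning, Ethics all conflict with each other, so at least 5 time slots are needed.
5 time slots suffice: time slot 1 → {Legal, Research}; time slot 2 → {Ops, Hiring}; time slot 3 → {Finance, Outreach}; time slot 4 → {Ethics}; time slot 5 → {Planning}. Each listed conflict is separated.

5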